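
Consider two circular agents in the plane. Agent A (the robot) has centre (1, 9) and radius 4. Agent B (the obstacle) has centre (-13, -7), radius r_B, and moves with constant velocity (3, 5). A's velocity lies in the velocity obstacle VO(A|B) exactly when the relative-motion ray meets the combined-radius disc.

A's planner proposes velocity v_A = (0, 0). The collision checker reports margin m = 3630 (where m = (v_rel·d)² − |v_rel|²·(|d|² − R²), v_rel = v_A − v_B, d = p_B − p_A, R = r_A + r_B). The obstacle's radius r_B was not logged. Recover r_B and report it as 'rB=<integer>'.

m = 3630
d = (-14, -16);  v_rel = (-3, -5),  |v_rel|² = 34
v_rel×d = (-3)·(-16) − (-5)·(-14) = -22
since m = R²·34 − (-22)²:  R² = (484 + 3630) / 34 = 121
R = √121 = 11  ⇒  r_B = 11 − 4 = 7

rB=7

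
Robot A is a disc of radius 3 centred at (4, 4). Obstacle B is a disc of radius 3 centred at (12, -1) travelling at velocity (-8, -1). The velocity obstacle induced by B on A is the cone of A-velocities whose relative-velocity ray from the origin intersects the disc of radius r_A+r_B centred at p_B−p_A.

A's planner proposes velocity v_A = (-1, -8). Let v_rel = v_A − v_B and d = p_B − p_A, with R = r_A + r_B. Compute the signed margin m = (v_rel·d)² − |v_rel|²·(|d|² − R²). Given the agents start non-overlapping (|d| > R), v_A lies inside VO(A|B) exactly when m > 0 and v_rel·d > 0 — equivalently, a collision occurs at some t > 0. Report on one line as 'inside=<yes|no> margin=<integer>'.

d = (8, -5),  |d|² = 89;  R = 3+3 = 6,  c = 89−6² = 53
v_rel = (7, -7),  |v_rel|² = 98;  v_rel·d = (7)·(8) + (-7)·(-5) = 91
98·t² − 182·t + 53 = 0  ⇒  m = 91² − 98·53 = 3087
m = 3087 > 0,  v_rel·d = 91 > 0  ⇒  inside

inside=yes margin=3087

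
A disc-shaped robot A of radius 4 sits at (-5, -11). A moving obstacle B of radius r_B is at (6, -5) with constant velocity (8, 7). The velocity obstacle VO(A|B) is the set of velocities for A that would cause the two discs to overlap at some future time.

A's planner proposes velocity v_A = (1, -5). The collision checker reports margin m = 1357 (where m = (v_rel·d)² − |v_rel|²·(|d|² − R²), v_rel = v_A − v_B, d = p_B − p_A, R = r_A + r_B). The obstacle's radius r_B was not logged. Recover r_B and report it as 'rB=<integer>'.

m = 1357
d = (11, 6);  v_rel = (-7, -12),  |v_rel|² = 193
v_rel×d = (-7)·(6) − (-12)·(11) = 90
since m = R²·193 − 90²:  R² = (8100 + 1357) / 193 = 49
R = √49 = 7  ⇒  r_B = 7 − 4 = 3

rB=3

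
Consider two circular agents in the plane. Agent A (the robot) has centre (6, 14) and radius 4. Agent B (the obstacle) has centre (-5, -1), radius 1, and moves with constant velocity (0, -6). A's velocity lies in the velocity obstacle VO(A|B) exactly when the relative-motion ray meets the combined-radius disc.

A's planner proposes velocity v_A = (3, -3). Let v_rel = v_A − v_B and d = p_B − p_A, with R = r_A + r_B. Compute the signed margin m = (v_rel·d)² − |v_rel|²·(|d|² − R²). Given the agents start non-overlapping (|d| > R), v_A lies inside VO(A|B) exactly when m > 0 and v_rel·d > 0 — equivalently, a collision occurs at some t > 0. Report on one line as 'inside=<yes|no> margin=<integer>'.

d = (-11, -15),  |d|² = 346;  R = 4+1 = 5,  c = 346−5² = 321
v_rel = (3, 3),  |v_rel|² = 18;  v_rel·d = (3)·(-11) + (3)·(-15) = -78
18·t² + 156·t + 321 = 0  ⇒  m = (-78)² − 18·321 = 306
m = 306 > 0,  v_rel·d = -78 < 0  ⇒  outside

inside=no margin=306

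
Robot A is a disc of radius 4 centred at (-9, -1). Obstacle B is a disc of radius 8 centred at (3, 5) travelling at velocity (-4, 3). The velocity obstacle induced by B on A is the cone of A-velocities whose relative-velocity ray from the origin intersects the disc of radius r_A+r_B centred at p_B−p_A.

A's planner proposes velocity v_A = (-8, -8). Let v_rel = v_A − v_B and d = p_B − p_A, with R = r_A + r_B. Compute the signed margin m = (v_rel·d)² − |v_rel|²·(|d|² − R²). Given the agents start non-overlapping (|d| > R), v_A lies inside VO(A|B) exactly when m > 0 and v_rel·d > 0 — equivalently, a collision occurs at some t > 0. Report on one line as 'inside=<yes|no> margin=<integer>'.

d = (12, 6),  |d|² = 180;  R = 4+8 = 12,  c = 180−12² = 36
v_rel = (-4, -11),  |v_rel|² = 137;  v_rel·d = (-4)·(12) + (-11)·(6) = -114
137·t² + 228·t + 36 = 0  ⇒  m = (-114)² − 137·36 = 8064
m = 8064 > 0,  v_rel·d = -114 < 0  ⇒  outside

inside=no margin=8064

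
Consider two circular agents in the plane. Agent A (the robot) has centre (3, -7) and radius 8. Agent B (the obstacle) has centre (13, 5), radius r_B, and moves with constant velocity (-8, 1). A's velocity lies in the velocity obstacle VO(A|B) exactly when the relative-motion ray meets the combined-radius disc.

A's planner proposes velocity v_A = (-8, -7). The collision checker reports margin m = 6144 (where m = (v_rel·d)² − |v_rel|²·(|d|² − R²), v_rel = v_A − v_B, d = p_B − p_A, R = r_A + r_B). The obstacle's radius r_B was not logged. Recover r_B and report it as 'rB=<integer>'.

m = 6144
d = (10, 12);  v_rel = (0, -8),  |v_rel|² = 64
v_rel×d = (0)·(12) − (-8)·(10) = 80
since m = R²·64 − 80²:  R² = (6400 + 6144) / 64 = 196
R = √196 = 14  ⇒  r_B = 14 − 8 = 6

rB=6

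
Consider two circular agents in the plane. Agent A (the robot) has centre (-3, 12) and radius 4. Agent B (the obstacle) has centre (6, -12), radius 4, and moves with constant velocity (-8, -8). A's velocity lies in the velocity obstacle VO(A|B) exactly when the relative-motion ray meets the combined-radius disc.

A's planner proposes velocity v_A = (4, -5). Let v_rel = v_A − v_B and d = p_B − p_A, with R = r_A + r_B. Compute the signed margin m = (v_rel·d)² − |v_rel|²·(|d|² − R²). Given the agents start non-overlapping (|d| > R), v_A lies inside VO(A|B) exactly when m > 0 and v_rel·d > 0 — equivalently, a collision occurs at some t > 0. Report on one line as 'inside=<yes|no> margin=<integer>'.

d = (9, -24),  |d|² = 657;  R = 4+4 = 8,  c = 657−8² = 593
v_rel = (12, 3),  |v_rel|² = 153;  v_rel·d = (12)·(9) + (3)·(-24) = 36
153·t² − 72·t + 593 = 0  ⇒  m = 36² − 153·593 = -89433
m = -89433 < 0,  v_rel·d = 36 > 0  ⇒  outside

inside=no margin=-89433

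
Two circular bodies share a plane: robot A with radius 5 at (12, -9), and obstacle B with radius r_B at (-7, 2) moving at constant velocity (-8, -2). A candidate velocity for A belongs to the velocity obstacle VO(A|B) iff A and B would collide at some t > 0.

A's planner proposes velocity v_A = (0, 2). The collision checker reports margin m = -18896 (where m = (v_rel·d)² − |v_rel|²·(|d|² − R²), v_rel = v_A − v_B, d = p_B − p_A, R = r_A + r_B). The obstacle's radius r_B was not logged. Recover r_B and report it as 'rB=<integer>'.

m = -18896
d = (-19, 11);  v_rel = (8, 4),  |v_rel|² = 80
v_rel×d = (8)·(11) − (4)·(-19) = 164
since m = R²·80 − 164²:  R² = (26896 + -18896) / 80 = 100
R = √100 = 10  ⇒  r_B = 10 − 5 = 5

rB=5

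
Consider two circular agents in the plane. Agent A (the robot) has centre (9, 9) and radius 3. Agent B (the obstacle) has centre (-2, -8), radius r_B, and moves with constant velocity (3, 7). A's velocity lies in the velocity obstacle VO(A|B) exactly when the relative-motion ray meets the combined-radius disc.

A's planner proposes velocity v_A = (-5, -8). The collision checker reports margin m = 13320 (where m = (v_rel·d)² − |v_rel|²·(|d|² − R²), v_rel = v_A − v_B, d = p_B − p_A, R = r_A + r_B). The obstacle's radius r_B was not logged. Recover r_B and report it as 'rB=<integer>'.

m = 13320
d = (-11, -17);  v_rel = (-8, -15),  |v_rel|² = 289
v_rel×d = (-8)·(-17) − (-15)·(-11) = -29
since m = R²·289 − (-29)²:  R² = (841 + 13320) / 289 = 49
R = √49 = 7  ⇒  r_B = 7 − 3 = 4

rB=4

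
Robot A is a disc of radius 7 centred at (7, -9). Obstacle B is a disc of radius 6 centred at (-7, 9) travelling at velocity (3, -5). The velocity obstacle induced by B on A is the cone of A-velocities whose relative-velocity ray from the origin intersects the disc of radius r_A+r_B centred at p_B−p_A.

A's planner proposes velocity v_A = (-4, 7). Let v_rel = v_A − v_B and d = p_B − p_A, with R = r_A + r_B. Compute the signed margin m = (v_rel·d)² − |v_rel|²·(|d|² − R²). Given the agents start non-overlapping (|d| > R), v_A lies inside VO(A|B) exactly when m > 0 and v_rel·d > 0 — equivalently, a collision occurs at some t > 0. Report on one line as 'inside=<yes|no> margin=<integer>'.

d = (-14, 18),  |d|² = 520;  R = 7+6 = 13,  c = 520−13² = 351
v_rel = (-7, 12),  |v_rel|² = 193;  v_rel·d = (-7)·(-14) + (12)·(18) = 314
193·t² − 628·t + 351 = 0  ⇒  m = 314² − 193·351 = 30853
m = 30853 > 0,  v_rel·d = 314 > 0  ⇒  inside

inside=yes margin=30853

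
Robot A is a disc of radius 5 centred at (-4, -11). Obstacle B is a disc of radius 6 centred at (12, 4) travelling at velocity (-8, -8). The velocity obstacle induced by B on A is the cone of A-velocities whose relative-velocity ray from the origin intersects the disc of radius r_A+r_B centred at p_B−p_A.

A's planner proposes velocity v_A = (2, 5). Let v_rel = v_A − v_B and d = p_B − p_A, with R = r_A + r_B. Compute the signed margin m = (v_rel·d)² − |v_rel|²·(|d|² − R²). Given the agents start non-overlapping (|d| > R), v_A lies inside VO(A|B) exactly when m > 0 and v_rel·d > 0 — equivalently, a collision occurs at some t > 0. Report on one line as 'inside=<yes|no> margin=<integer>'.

d = (16, 15),  |d|² = 481;  R = 5+6 = 11,  c = 481−11² = 360
v_rel = (10, 13),  |v_rel|² = 269;  v_rel·d = (10)·(16) + (13)·(15) = 355
269·t² − 710·t + 360 = 0  ⇒  m = 355² − 269·360 = 29185
m = 29185 > 0,  v_rel·d = 355 > 0  ⇒  inside

inside=yes margin=29185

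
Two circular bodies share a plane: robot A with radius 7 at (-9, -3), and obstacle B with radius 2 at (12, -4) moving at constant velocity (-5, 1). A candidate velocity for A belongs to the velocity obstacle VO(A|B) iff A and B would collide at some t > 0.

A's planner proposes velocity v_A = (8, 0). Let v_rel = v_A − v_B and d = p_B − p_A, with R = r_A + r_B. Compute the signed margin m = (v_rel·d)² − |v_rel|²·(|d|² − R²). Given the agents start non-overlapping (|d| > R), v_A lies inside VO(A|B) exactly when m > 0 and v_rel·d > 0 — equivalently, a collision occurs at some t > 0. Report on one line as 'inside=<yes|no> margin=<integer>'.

d = (21, -1),  |d|² = 442;  R = 7+2 = 9,  c = 442−9² = 361
v_rel = (13, -1),  |v_rel|² = 170;  v_rel·d = (13)·(21) + (-1)·(-1) = 274
170·t² − 548·t + 361 = 0  ⇒  m = 274² − 170·361 = 13706
m = 13706 > 0,  v_rel·d = 274 > 0  ⇒  inside

inside=yes margin=13706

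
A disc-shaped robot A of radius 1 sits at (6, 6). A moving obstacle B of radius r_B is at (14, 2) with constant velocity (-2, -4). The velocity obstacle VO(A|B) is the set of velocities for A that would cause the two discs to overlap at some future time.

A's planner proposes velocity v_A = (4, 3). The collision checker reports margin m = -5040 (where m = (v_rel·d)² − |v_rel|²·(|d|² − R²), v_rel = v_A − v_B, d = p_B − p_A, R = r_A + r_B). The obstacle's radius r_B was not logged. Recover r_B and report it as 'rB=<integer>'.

m = -5040
d = (8, -4);  v_rel = (6, 7),  |v_rel|² = 85
v_rel×d = (6)·(-4) − (7)·(8) = -80
since m = R²·85 − (-80)²:  R² = (6400 + -5040) / 85 = 16
R = √16 = 4  ⇒  r_B = 4 − 1 = 3

rB=3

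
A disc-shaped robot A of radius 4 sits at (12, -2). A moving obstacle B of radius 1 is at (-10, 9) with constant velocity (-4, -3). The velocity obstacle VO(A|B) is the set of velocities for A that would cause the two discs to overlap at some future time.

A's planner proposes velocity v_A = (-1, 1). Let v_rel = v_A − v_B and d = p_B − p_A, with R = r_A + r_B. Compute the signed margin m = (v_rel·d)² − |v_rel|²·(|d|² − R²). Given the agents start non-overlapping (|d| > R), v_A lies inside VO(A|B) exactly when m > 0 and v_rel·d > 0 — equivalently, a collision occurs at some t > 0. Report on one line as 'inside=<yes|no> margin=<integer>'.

d = (-22, 11),  |d|² = 605;  R = 4+1 = 5,  c = 605−5² = 580
v_rel = (3, 4),  |v_rel|² = 25;  v_rel·d = (3)·(-22) + (4)·(11) = -22
25·t² + 44·t + 580 = 0  ⇒  m = (-22)² − 25·580 = -14016
m = -14016 < 0,  v_rel·d = -22 < 0  ⇒  outside

inside=no margin=-14016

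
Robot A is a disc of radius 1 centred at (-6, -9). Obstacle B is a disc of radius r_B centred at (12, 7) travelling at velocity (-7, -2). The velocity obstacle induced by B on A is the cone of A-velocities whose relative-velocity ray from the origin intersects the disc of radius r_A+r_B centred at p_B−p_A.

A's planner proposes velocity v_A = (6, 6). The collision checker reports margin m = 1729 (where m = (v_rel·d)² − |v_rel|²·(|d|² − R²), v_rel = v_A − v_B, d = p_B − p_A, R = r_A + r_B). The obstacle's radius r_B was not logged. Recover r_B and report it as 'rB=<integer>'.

m = 1729
d = (18, 16);  v_rel = (13, 8),  |v_rel|² = 233
v_rel×d = (13)·(16) − (8)·(18) = 64
since m = R²·233 − 64²:  R² = (4096 + 1729) / 233 = 25
R = √25 = 5  ⇒  r_B = 5 − 1 = 4

rB=4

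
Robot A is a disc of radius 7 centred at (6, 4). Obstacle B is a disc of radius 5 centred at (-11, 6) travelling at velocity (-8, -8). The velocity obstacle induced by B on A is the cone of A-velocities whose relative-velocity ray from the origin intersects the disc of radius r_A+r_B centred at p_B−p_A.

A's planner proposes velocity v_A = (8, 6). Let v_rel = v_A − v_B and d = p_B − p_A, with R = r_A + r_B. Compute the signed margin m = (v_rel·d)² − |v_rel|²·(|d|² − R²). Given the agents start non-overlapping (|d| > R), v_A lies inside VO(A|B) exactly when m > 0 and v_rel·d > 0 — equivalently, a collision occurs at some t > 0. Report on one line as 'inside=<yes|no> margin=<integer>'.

d = (-17, 2),  |d|² = 293;  R = 7+5 = 12,  c = 293−12² = 149
v_rel = (16, 14),  |v_rel|² = 452;  v_rel·d = (16)·(-17) + (14)·(2) = -244
452·t² + 488·t + 149 = 0  ⇒  m = (-244)² − 452·149 = -7812
m = -7812 < 0,  v_rel·d = -244 < 0  ⇒  outside

inside=no margin=-7812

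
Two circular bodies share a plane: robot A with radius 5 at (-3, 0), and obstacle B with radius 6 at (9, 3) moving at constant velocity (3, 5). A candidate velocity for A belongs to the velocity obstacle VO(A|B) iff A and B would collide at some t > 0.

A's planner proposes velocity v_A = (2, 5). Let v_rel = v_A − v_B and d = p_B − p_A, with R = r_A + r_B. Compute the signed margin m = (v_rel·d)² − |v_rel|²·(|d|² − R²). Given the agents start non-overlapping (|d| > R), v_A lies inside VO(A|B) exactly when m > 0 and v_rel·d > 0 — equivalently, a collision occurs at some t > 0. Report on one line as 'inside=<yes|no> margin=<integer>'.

d = (12, 3),  |d|² = 153;  R = 5+6 = 11,  c = 153−11² = 32
v_rel = (-1, 0),  |v_rel|² = 1;  v_rel·d = (-1)·(12) + (0)·(3) = -12
1·t² + 24·t + 32 = 0  ⇒  m = (-12)² − 1·32 = 112
m = 112 > 0,  v_rel·d = -12 < 0  ⇒  outside

inside=no margin=112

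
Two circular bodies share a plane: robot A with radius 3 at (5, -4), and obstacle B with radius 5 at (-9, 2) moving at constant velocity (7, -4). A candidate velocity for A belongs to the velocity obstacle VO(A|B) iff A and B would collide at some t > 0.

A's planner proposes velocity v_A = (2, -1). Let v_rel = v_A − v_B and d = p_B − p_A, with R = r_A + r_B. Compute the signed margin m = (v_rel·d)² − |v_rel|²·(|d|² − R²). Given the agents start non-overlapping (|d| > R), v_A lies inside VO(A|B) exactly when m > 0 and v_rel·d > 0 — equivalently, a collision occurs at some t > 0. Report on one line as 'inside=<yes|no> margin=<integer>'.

d = (-14, 6),  |d|² = 232;  R = 3+5 = 8,  c = 232−8² = 168
v_rel = (-5, 3),  |v_rel|² = 34;  v_rel·d = (-5)·(-14) + (3)·(6) = 88
34·t² − 176·t + 168 = 0  ⇒  m = 88² − 34·168 = 2032
m = 2032 > 0,  v_rel·d = 88 > 0  ⇒  inside

inside=yes margin=2032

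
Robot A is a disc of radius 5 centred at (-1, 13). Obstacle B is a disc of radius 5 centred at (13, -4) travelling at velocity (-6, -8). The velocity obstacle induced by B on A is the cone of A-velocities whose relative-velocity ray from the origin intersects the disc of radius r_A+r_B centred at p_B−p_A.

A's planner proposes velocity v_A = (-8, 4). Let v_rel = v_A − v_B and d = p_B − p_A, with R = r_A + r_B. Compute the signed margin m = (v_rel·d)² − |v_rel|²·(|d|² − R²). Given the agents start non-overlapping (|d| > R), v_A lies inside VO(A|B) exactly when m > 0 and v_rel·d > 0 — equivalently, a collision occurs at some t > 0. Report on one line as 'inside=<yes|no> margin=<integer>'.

d = (14, -17),  |d|² = 485;  R = 5+5 = 10,  c = 485−10² = 385
v_rel = (-2, 12),  |v_rel|² = 148;  v_rel·d = (-2)·(14) + (12)·(-17) = -232
148·t² + 464·t + 385 = 0  ⇒  m = (-232)² − 148·385 = -3156
m = -3156 < 0,  v_rel·d = -232 < 0  ⇒  outside

inside=no margin=-3156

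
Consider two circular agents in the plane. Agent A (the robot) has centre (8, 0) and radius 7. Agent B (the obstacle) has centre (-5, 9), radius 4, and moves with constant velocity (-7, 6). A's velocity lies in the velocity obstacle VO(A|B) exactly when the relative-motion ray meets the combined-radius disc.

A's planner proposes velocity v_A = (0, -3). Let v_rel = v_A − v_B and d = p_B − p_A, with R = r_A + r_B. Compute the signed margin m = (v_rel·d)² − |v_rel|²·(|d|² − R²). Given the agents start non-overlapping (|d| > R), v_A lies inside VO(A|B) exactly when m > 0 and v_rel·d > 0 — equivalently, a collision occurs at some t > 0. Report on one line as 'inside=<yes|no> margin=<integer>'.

d = (-13, 9),  |d|² = 250;  R = 7+4 = 11,  c = 250−11² = 129
v_rel = (7, -9),  |v_rel|² = 130;  v_rel·d = (7)·(-13) + (-9)·(9) = -172
130·t² + 344·t + 129 = 0  ⇒  m = (-172)² − 130·129 = 12814
m = 12814 > 0,  v_rel·d = -172 < 0  ⇒  outside

inside=no margin=12814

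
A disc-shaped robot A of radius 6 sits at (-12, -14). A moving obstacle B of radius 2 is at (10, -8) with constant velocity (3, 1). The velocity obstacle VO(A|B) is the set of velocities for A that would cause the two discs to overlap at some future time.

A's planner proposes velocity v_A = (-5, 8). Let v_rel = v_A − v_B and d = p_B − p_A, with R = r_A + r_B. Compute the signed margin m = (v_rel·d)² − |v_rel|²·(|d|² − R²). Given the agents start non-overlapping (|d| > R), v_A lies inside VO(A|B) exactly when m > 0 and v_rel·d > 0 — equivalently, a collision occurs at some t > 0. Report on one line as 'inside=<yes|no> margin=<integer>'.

d = (22, 6),  |d|² = 520;  R = 6+2 = 8,  c = 520−8² = 456
v_rel = (-8, 7),  |v_rel|² = 113;  v_rel·d = (-8)·(22) + (7)·(6) = -134
113·t² + 268·t + 456 = 0  ⇒  m = (-134)² − 113·456 = -33572
m = -33572 < 0,  v_rel·d = -134 < 0  ⇒  outside

inside=no margin=-33572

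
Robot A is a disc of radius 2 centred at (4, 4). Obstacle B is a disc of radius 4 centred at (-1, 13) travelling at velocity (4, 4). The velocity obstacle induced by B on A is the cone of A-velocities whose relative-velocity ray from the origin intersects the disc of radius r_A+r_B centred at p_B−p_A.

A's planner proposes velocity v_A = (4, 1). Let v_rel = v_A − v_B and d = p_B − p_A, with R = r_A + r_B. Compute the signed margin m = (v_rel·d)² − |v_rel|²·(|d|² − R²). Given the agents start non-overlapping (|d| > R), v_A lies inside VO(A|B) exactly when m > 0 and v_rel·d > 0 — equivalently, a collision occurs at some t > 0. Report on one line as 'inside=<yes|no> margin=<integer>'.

d = (-5, 9),  |d|² = 106;  R = 2+4 = 6,  c = 106−6² = 70
v_rel = (0, -3),  |v_rel|² = 9;  v_rel·d = (0)·(-5) + (-3)·(9) = -27
9·t² + 54·t + 70 = 0  ⇒  m = (-27)² − 9·70 = 99
m = 99 > 0,  v_rel·d = -27 < 0  ⇒  outside

inside=no margin=99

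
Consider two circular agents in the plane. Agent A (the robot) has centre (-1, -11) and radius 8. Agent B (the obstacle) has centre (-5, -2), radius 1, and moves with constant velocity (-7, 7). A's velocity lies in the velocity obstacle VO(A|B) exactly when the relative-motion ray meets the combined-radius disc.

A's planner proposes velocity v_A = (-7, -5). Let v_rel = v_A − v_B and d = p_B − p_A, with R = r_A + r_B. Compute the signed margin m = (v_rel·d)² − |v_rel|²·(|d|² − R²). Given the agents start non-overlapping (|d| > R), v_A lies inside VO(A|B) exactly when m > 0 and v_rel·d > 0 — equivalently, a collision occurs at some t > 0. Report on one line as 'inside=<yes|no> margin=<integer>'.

d = (-4, 9),  |d|² = 97;  R = 8+1 = 9,  c = 97−9² = 16
v_rel = (0, -12),  |v_rel|² = 144;  v_rel·d = (0)·(-4) + (-12)·(9) = -108
144·t² + 216·t + 16 = 0  ⇒  m = (-108)² − 144·16 = 9360
m = 9360 > 0,  v_rel·d = -108 < 0  ⇒  outside

inside=no margin=9360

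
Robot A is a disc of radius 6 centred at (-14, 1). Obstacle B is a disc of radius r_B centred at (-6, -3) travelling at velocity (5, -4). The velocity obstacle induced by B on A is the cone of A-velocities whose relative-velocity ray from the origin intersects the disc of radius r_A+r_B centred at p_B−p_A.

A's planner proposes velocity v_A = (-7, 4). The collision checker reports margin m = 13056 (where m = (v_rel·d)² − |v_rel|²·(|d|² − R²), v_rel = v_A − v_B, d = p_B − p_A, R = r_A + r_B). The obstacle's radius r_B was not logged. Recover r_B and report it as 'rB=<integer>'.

m = 13056
d = (8, -4);  v_rel = (-12, 8),  |v_rel|² = 208
v_rel×d = (-12)·(-4) − (8)·(8) = -16
since m = R²·208 − (-16)²:  R² = (256 + 13056) / 208 = 64
R = √64 = 8  ⇒  r_B = 8 − 6 = 2

rB=2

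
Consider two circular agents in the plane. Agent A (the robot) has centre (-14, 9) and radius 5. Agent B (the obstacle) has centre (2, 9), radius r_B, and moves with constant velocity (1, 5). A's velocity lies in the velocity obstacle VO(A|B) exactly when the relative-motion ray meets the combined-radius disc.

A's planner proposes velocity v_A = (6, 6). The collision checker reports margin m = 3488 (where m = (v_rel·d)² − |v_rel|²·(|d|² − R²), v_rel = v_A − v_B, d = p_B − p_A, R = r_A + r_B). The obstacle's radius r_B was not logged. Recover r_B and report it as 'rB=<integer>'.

m = 3488
d = (16, 0);  v_rel = (5, 1),  |v_rel|² = 26
v_rel×d = (5)·(0) − (1)·(16) = -16
since m = R²·26 − (-16)²:  R² = (256 + 3488) / 26 = 144
R = √144 = 12  ⇒  r_B = 12 − 5 = 7

rB=7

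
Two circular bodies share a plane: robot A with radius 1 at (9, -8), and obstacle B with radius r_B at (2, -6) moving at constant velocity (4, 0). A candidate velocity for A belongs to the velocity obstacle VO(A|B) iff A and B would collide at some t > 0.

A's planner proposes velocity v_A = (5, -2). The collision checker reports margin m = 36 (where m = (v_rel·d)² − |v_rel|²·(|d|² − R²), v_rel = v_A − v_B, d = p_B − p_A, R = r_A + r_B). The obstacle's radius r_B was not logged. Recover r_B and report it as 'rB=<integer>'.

m = 36
d = (-7, 2);  v_rel = (1, -2),  |v_rel|² = 5
v_rel×d = (1)·(2) − (-2)·(-7) = -12
since m = R²·5 − (-12)²:  R² = (144 + 36) / 5 = 36
R = √36 = 6  ⇒  r_B = 6 − 1 = 5

rB=5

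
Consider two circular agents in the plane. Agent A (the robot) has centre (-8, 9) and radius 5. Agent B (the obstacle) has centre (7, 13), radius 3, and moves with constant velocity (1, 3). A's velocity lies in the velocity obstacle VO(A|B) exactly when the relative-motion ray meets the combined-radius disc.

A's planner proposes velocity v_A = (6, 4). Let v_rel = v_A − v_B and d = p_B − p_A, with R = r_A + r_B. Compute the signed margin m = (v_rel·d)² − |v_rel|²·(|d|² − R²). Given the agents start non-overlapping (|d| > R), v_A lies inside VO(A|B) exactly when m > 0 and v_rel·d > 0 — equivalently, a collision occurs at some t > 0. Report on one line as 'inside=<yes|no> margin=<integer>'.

d = (15, 4),  |d|² = 241;  R = 5+3 = 8,  c = 241−8² = 177
v_rel = (5, 1),  |v_rel|² = 26;  v_rel·d = (5)·(15) + (1)·(4) = 79
26·t² − 158·t + 177 = 0  ⇒  m = 79² − 26·177 = 1639
m = 1639 > 0,  v_rel·d = 79 > 0  ⇒  inside

inside=yes margin=1639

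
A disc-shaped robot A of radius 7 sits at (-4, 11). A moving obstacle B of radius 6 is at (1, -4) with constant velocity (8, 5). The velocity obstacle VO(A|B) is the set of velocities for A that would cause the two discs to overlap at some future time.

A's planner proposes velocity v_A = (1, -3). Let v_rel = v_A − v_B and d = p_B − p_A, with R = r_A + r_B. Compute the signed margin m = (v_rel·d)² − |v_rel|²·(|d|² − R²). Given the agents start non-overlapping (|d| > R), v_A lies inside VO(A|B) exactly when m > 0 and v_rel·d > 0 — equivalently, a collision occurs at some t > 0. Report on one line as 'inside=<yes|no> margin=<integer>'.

d = (5, -15),  |d|² = 250;  R = 7+6 = 13,  c = 250−13² = 81
v_rel = (-7, -8),  |v_rel|² = 113;  v_rel·d = (-7)·(5) + (-8)·(-15) = 85
113·t² − 170·t + 81 = 0  ⇒  m = 85² − 113·81 = -1928
m = -1928 < 0,  v_rel·d = 85 > 0  ⇒  outside

inside=no margin=-1928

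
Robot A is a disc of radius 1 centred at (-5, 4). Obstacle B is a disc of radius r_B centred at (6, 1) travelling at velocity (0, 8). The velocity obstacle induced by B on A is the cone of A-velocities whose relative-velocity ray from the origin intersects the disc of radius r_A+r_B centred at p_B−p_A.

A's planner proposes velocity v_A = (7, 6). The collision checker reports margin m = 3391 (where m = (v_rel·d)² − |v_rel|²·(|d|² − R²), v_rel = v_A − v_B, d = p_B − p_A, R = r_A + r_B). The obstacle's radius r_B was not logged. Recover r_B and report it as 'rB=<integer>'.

m = 3391
d = (11, -3);  v_rel = (7, -2),  |v_rel|² = 53
v_rel×d = (7)·(-3) − (-2)·(11) = 1
since m = R²·53 − 1²:  R² = (1 + 3391) / 53 = 64
R = √64 = 8  ⇒  r_B = 8 − 1 = 7

rB=7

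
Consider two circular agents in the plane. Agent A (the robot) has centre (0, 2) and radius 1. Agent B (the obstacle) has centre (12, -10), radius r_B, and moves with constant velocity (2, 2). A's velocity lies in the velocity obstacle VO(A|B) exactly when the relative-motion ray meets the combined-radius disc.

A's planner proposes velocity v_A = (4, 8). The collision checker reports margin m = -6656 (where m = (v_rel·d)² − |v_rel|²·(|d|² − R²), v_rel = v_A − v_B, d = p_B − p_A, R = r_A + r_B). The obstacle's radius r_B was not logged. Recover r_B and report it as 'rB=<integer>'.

m = -6656
d = (12, -12);  v_rel = (2, 6),  |v_rel|² = 40
v_rel×d = (2)·(-12) − (6)·(12) = -96
since m = R²·40 − (-96)²:  R² = (9216 + -6656) / 40 = 64
R = √64 = 8  ⇒  r_B = 8 − 1 = 7

rB=7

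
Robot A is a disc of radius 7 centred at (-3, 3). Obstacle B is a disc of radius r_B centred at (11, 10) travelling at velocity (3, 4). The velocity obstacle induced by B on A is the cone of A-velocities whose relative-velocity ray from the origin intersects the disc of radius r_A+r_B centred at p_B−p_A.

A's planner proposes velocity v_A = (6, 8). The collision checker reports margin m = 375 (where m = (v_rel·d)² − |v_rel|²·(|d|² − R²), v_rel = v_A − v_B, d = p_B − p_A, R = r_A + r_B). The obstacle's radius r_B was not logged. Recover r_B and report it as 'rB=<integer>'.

m = 375
d = (14, 7);  v_rel = (3, 4),  |v_rel|² = 25
v_rel×d = (3)·(7) − (4)·(14) = -35
since m = R²·25 − (-35)²:  R² = (1225 + 375) / 25 = 64
R = √64 = 8  ⇒  r_B = 8 − 7 = 1

rB=1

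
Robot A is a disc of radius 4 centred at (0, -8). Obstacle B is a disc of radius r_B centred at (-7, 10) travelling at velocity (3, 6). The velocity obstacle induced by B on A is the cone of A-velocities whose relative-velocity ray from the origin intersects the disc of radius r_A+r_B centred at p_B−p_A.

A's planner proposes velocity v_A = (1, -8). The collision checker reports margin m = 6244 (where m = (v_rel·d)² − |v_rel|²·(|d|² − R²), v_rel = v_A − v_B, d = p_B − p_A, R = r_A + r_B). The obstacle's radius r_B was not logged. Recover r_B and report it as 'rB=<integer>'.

m = 6244
d = (-7, 18);  v_rel = (-2, -14),  |v_rel|² = 200
v_rel×d = (-2)·(18) − (-14)·(-7) = -134
since m = R²·200 − (-134)²:  R² = (17956 + 6244) / 200 = 121
R = √121 = 11  ⇒  r_B = 11 − 4 = 7

rB=7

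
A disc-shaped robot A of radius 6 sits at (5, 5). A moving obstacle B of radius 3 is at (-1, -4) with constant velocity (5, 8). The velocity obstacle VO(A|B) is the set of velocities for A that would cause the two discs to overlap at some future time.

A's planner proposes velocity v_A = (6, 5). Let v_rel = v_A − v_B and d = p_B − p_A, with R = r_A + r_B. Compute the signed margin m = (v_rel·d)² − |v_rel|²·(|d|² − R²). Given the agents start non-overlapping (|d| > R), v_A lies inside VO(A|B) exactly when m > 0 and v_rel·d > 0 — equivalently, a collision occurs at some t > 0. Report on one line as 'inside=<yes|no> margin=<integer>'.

d = (-6, -9),  |d|² = 117;  R = 6+3 = 9,  c = 117−9² = 36
v_rel = (1, -3),  |v_rel|² = 10;  v_rel·d = (1)·(-6) + (-3)·(-9) = 21
10·t² − 42·t + 36 = 0  ⇒  m = 21² − 10·36 = 81
m = 81 > 0,  v_rel·d = 21 > 0  ⇒  inside

inside=yes margin=81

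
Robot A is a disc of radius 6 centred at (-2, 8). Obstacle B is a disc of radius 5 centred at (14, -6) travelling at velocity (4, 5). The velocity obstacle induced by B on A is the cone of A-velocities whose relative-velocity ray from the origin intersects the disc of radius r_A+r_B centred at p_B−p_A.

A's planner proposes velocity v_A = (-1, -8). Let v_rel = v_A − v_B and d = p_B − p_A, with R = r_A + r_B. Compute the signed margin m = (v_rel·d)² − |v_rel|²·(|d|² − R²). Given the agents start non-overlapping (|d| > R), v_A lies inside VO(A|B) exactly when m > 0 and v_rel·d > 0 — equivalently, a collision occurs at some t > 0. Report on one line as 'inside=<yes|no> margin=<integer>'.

d = (16, -14),  |d|² = 452;  R = 6+5 = 11,  c = 452−11² = 331
v_rel = (-5, -13),  |v_rel|² = 194;  v_rel·d = (-5)·(16) + (-13)·(-14) = 102
194·t² − 204·t + 331 = 0  ⇒  m = 102² − 194·331 = -53810
m = -53810 < 0,  v_rel·d = 102 > 0  ⇒  outside

inside=no margin=-53810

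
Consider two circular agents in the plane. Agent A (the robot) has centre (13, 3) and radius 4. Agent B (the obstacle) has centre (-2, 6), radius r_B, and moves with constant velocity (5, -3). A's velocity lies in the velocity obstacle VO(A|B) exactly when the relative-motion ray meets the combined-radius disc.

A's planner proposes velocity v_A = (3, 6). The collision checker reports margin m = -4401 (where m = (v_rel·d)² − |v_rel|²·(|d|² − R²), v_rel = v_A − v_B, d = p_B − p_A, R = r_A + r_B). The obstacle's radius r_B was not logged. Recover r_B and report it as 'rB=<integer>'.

m = -4401
d = (-15, 3);  v_rel = (-2, 9),  |v_rel|² = 85
v_rel×d = (-2)·(3) − (9)·(-15) = 129
since m = R²·85 − 129²:  R² = (16641 + -4401) / 85 = 144
R = √144 = 12  ⇒  r_B = 12 − 4 = 8

rB=8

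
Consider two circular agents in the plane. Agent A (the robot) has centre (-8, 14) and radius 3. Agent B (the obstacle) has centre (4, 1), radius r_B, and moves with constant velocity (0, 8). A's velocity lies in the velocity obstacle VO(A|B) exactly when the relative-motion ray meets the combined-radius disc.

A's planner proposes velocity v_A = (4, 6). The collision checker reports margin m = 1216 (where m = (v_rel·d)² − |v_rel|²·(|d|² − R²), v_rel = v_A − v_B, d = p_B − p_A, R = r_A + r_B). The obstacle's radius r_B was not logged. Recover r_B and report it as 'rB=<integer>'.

m = 1216
d = (12, -13);  v_rel = (4, -2),  |v_rel|² = 20
v_rel×d = (4)·(-13) − (-2)·(12) = -28
since m = R²·20 − (-28)²:  R² = (784 + 1216) / 20 = 100
R = √100 = 10  ⇒  r_B = 10 − 3 = 7

rB=7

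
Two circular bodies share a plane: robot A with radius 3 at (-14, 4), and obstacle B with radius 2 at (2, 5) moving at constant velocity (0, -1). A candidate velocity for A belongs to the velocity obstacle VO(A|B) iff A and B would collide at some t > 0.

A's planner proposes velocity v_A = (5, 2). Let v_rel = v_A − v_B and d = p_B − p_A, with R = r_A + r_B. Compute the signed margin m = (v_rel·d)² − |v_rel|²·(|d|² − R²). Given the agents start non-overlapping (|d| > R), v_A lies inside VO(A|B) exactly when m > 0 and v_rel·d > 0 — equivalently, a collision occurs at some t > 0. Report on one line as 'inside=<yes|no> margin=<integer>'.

d = (16, 1),  |d|² = 257;  R = 3+2 = 5,  c = 257−5² = 232
v_rel = (5, 3),  |v_rel|² = 34;  v_rel·d = (5)·(16) + (3)·(1) = 83
34·t² − 166·t + 232 = 0  ⇒  m = 83² − 34·232 = -999
m = -999 < 0,  v_rel·d = 83 > 0  ⇒  outside

inside=no margin=-999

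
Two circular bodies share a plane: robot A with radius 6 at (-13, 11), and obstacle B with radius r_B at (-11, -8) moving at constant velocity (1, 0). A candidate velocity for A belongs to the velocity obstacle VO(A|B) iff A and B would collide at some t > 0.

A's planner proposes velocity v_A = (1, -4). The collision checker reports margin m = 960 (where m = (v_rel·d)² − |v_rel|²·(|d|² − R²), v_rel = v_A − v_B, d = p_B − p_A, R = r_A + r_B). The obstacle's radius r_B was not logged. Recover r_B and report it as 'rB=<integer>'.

m = 960
d = (2, -19);  v_rel = (0, -4),  |v_rel|² = 16
v_rel×d = (0)·(-19) − (-4)·(2) = 8
since m = R²·16 − 8²:  R² = (64 + 960) / 16 = 64
R = √64 = 8  ⇒  r_B = 8 − 6 = 2

rB=2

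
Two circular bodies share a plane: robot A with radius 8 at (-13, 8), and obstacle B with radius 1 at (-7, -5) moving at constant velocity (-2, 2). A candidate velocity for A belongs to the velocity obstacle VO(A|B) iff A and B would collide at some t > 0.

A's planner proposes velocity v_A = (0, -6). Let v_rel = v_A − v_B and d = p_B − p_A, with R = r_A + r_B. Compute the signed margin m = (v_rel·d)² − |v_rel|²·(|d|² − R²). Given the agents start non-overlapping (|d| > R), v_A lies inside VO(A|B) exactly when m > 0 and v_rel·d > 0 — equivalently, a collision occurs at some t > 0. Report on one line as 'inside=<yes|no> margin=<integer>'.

d = (6, -13),  |d|² = 205;  R = 8+1 = 9,  c = 205−9² = 124
v_rel = (2, -8),  |v_rel|² = 68;  v_rel·d = (2)·(6) + (-8)·(-13) = 116
68·t² − 232·t + 124 = 0  ⇒  m = 116² − 68·124 = 5024
m = 5024 > 0,  v_rel·d = 116 > 0  ⇒  inside

inside=yes margin=5024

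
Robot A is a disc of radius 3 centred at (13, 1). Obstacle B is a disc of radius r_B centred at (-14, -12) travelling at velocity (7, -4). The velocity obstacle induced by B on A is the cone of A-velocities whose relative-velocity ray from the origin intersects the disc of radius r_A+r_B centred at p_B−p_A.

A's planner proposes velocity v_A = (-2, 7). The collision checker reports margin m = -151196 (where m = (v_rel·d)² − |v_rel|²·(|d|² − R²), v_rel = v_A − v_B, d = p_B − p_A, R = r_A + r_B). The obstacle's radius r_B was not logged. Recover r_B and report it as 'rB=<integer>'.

m = -151196
d = (-27, -13);  v_rel = (-9, 11),  |v_rel|² = 202
v_rel×d = (-9)·(-13) − (11)·(-27) = 414
since m = R²·202 − 414²:  R² = (171396 + -151196) / 202 = 100
R = √100 = 10  ⇒  r_B = 10 − 3 = 7

rB=7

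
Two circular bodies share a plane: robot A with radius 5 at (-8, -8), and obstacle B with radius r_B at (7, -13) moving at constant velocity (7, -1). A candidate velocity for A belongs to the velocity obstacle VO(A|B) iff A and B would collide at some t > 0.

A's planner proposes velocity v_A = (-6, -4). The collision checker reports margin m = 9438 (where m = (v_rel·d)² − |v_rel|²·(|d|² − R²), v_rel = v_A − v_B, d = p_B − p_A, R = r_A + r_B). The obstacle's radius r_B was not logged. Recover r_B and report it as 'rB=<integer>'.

m = 9438
d = (15, -5);  v_rel = (-13, -3),  |v_rel|² = 178
v_rel×d = (-13)·(-5) − (-3)·(15) = 110
since m = R²·178 − 110²:  R² = (12100 + 9438) / 178 = 121
R = √121 = 11  ⇒  r_B = 11 − 5 = 6

rB=6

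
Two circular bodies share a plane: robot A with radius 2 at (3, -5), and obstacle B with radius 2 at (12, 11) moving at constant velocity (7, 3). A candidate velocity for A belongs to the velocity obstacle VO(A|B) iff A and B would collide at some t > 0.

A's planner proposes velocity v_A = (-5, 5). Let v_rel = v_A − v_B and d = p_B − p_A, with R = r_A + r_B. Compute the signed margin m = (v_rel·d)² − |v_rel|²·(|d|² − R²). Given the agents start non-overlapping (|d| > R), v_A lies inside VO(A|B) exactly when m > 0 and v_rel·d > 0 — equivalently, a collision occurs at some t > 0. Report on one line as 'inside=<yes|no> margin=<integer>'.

d = (9, 16),  |d|² = 337;  R = 2+2 = 4,  c = 337−4² = 321
v_rel = (-12, 2),  |v_rel|² = 148;  v_rel·d = (-12)·(9) + (2)·(16) = -76
148·t² + 152·t + 321 = 0  ⇒  m = (-76)² − 148·321 = -41732
m = -41732 < 0,  v_rel·d = -76 < 0  ⇒  outside

inside=no margin=-41732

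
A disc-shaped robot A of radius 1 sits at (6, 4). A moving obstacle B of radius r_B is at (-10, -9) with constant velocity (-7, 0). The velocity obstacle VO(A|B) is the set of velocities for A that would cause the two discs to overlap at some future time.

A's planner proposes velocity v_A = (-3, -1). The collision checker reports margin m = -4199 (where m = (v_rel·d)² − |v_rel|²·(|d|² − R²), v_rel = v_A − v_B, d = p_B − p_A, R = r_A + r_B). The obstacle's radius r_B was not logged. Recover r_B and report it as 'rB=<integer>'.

m = -4199
d = (-16, -13);  v_rel = (4, -1),  |v_rel|² = 17
v_rel×d = (4)·(-13) − (-1)·(-16) = -68
since m = R²·17 − (-68)²:  R² = (4624 + -4199) / 17 = 25
R = √25 = 5  ⇒  r_B = 5 − 1 = 4

rB=4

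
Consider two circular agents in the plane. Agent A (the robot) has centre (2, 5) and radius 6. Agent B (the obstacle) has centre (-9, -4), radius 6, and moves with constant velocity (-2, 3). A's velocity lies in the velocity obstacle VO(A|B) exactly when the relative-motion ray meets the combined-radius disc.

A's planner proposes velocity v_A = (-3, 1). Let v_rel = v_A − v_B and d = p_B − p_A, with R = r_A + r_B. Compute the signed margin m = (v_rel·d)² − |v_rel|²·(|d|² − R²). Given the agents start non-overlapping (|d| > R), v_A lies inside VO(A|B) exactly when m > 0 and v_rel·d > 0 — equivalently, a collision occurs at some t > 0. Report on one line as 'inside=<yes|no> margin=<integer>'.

d = (-11, -9),  |d|² = 202;  R = 6+6 = 12,  c = 202−12² = 58
v_rel = (-1, -2),  |v_rel|² = 5;  v_rel·d = (-1)·(-11) + (-2)·(-9) = 29
5·t² − 58·t + 58 = 0  ⇒  m = 29² − 5·58 = 551
m = 551 > 0,  v_rel·d = 29 > 0  ⇒  inside

inside=yes margin=551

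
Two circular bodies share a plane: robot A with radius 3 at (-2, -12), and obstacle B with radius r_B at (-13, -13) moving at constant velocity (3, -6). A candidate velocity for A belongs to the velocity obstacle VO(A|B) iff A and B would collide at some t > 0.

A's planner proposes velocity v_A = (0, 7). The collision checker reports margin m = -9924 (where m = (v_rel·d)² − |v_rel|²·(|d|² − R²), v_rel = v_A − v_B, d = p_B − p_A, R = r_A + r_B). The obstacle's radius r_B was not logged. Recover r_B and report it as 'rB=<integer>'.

m = -9924
d = (-11, -1);  v_rel = (-3, 13),  |v_rel|² = 178
v_rel×d = (-3)·(-1) − (13)·(-11) = 146
since m = R²·178 − 146²:  R² = (21316 + -9924) / 178 = 64
R = √64 = 8  ⇒  r_B = 8 − 3 = 5

rB=5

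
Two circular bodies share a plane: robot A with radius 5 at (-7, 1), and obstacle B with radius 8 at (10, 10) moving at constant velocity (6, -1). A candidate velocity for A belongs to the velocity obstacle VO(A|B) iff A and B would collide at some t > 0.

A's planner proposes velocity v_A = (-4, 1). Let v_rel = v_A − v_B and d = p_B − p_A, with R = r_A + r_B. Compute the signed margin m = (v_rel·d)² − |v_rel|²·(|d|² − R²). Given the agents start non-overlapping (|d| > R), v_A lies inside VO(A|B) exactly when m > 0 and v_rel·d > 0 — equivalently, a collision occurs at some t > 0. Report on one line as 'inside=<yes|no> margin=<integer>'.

d = (17, 9),  |d|² = 370;  R = 5+8 = 13,  c = 370−13² = 201
v_rel = (-10, 2),  |v_rel|² = 104;  v_rel·d = (-10)·(17) + (2)·(9) = -152
104·t² + 304·t + 201 = 0  ⇒  m = (-152)² − 104·201 = 2200
m = 2200 > 0,  v_rel·d = -152 < 0  ⇒  outside

inside=no margin=2200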